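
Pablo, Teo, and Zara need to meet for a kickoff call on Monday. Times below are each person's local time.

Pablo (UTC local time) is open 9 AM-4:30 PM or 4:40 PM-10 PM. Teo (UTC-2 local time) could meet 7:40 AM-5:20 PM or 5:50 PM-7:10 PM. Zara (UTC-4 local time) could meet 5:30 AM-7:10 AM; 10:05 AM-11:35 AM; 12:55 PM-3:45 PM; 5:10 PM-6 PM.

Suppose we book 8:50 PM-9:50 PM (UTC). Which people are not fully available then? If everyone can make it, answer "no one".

Teo, Zara

Pablo in UTC: 09:00-16:30, 16:40-22:00.
Teo in UTC: 09:40-19:20, 19:50-21:10 (add 2h to convert from UTC-2).
Zara in UTC: 09:30-11:10, 14:05-15:35, 16:55-19:45, 21:10-22:00 (add 4h to convert from UTC-4).
Pablo: free for 20:50-21:50. Teo: not fully free for 20:50-21:50. Zara: not fully free for 20:50-21:50.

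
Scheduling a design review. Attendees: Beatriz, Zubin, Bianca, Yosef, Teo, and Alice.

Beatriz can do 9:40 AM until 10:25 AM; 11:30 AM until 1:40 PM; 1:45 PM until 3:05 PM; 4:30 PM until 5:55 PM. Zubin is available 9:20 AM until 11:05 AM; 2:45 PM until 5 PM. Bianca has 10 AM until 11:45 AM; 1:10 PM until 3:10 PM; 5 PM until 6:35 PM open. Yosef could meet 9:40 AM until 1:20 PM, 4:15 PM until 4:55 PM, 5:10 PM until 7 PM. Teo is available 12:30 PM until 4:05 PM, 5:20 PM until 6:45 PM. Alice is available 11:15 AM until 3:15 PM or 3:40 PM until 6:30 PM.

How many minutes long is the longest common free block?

Beatriz ∩ Zubin: 09:40-10:25, 14:45-15:05, 16:30-17:00.
Beatriz ∩ Zubin ∩ Bianca: 10:00-10:25, 14:45-15:05.
Beatriz ∩ Zubin ∩ Bianca ∩ Yosef: 10:00-10:25.
Beatriz ∩ Zubin ∩ Bianca ∩ Yosef ∩ Teo: ∅.
Beatriz ∩ Zubin ∩ Bianca ∩ Yosef ∩ Teo ∩ Alice: ∅.
There is no time when everyone is free.
No common window exists, so the longest block is 0 minutes.

0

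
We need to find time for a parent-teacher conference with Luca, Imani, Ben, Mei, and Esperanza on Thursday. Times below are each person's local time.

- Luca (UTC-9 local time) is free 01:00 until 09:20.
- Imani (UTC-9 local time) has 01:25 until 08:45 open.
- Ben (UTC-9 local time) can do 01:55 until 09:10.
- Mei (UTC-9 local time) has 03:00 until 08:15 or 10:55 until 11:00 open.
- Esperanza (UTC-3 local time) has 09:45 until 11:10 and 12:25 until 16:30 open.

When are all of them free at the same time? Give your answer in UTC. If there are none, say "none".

12:45-14:10, 15:25-17:15

Luca in UTC: 10:00-18:20 (add 9h to convert from UTC-9).
Imani in UTC: 10:25-17:45 (add 9h to convert from UTC-9).
Ben in UTC: 10:55-18:10 (add 9h to convert from UTC-9).
Mei in UTC: 12:00-17:15, 19:55-20:00 (add 9h to convert from UTC-9).
Esperanza in UTC: 12:45-14:10, 15:25-19:30 (add 3h to convert from UTC-3).
Luca ∩ Imani: 10:25-17:45.
Luca ∩ Imani ∩ Ben: 10:55-17:45.
Luca ∩ Imani ∩ Ben ∩ Mei: 12:00-17:15.
Luca ∩ Imani ∩ Ben ∩ Mei ∩ Esperanza: 12:45-14:10, 15:25-17:15.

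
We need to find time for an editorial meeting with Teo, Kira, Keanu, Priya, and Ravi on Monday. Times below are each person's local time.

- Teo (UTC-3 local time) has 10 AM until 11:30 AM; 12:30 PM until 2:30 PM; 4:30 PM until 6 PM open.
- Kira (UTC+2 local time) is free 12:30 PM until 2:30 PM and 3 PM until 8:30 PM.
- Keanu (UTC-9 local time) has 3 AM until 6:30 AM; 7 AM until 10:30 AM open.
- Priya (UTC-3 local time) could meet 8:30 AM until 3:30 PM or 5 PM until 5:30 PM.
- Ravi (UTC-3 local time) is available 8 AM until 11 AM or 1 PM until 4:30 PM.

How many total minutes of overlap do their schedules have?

Teo in UTC: 13:00-14:30, 15:30-17:30, 19:30-21:00 (add 3h to convert from UTC-3).
Kira in UTC: 10:30-12:30, 13:00-18:30 (subtract 2h to convert from UTC+2).
Keanu in UTC: 12:00-15:30, 16:00-19:30 (add 9h to convert from UTC-9).
Priya in UTC: 11:30-18:30, 20:00-20:30 (add 3h to convert from UTC-3).
Ravi in UTC: 11:00-14:00, 16:00-19:30 (add 3h to convert from UTC-3).
Teo ∩ Kira: 13:00-14:30, 15:30-17:30.
Teo ∩ Kira ∩ Keanu: 13:00-14:30, 16:00-17:30.
Teo ∩ Kira ∩ Keanu ∩ Priya: 13:00-14:30, 16:00-17:30.
Teo ∩ Kira ∩ Keanu ∩ Priya ∩ Ravi: 13:00-14:00, 16:00-17:30.
Summing the common windows: 60 + 90 = 150 minutes.

150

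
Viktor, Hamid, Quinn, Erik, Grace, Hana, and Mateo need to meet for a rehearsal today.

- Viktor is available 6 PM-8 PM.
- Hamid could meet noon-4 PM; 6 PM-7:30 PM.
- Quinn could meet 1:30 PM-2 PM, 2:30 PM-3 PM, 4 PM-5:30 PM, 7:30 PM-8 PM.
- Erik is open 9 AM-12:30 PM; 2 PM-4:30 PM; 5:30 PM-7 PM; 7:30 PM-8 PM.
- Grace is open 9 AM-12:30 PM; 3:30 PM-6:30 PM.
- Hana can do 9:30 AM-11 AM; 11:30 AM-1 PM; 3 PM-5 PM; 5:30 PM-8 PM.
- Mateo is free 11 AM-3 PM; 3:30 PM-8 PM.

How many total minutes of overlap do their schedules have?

Viktor ∩ Hamid: 18:00-19:30.
Viktor ∩ Hamid ∩ Quinn: ∅.
Viktor ∩ Hamid ∩ Quinn ∩ Erik: ∅.
Viktor ∩ Hamid ∩ Quinn ∩ Erik ∩ Grace: ∅.
Viktor ∩ Hamid ∩ Quinn ∩ Erik ∩ Grace ∩ Hana: ∅.
Viktor ∩ Hamid ∩ Quinn ∩ Erik ∩ Grace ∩ Hana ∩ Mateo: ∅.
There is no time when everyone is free.
There is no common window, so the total is 0 minutes.

0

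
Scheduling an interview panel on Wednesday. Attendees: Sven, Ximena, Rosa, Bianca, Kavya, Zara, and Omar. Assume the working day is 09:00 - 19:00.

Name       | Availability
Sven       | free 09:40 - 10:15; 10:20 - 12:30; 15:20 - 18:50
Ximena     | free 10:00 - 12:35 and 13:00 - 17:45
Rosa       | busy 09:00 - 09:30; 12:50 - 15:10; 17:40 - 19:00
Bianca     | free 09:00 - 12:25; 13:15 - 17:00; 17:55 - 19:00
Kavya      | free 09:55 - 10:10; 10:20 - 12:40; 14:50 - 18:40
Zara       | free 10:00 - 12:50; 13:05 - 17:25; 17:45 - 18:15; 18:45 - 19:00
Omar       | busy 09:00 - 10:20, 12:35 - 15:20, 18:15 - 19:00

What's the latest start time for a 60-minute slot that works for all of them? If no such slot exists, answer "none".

Sven free: 09:40-10:15, 10:20-12:30, 15:20-18:50.
Ximena free: 10:00-12:35, 13:00-17:45.
Rosa free: 09:30-12:50, 15:10-17:40 (invert busy blocks within the working day).
Bianca free: 09:00-12:25, 13:15-17:00, 17:55-19:00.
Kavya free: 09:55-10:10, 10:20-12:40, 14:50-18:40.
Zara free: 10:00-12:50, 13:05-17:25, 17:45-18:15, 18:45-19:00.
Omar free: 10:20-12:35, 15:20-18:15 (invert busy blocks within the working day).
Sven ∩ Ximena: 10:00-10:15, 10:20-12:30, 15:20-17:45.
Sven ∩ Ximena ∩ Rosa: 10:00-10:15, 10:20-12:30, 15:20-17:40.
Sven ∩ Ximena ∩ Rosa ∩ Bianca: 10:00-10:15, 10:20-12:25, 15:20-17:00.
Sven ∩ Ximena ∩ Rosa ∩ Bianca ∩ Kavya: 10:00-10:10, 10:20-12:25, 15:20-17:00.
Sven ∩ Ximena ∩ Rosa ∩ Bianca ∩ Kavya ∩ Zara: 10:00-10:10, 10:20-12:25, 15:20-17:00.
Sven ∩ Ximena ∩ Rosa ∩ Bianca ∩ Kavya ∩ Zara ∩ Omar: 10:20-12:25, 15:20-17:00.
The last common window of at least 60 minutes is 15:20-17:00; a 60-minute meeting can start as late as 16:00 and still end by 17:00.

16:00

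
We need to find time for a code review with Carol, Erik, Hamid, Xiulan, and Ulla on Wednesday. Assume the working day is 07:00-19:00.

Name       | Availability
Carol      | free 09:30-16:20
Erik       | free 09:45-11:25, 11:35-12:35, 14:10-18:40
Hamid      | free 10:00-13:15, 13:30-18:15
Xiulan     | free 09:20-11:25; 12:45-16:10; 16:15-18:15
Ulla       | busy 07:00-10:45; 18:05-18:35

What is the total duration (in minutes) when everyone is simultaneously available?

165

Carol free: 09:30-16:20.
Erik free: 09:45-11:25, 11:35-12:35, 14:10-18:40.
Hamid free: 10:00-13:15, 13:30-18:15.
Xiulan free: 09:20-11:25, 12:45-16:10, 16:15-18:15.
Ulla free: 10:45-18:05, 18:35-19:00 (invert busy blocks within the working day).
Carol ∩ Erik: 09:45-11:25, 11:35-12:35, 14:10-16:20.
Carol ∩ Erik ∩ Hamid: 10:00-11:25, 11:35-12:35, 14:10-16:20.
Carol ∩ Erik ∩ Hamid ∩ Xiulan: 10:00-11:25, 14:10-16:10, 16:15-16:20.
Carol ∩ Erik ∩ Hamid ∩ Xiulan ∩ Ulla: 10:45-11:25, 14:10-16:10, 16:15-16:20.
Summing the common windows: 40 + 120 + 5 = 165 minutes.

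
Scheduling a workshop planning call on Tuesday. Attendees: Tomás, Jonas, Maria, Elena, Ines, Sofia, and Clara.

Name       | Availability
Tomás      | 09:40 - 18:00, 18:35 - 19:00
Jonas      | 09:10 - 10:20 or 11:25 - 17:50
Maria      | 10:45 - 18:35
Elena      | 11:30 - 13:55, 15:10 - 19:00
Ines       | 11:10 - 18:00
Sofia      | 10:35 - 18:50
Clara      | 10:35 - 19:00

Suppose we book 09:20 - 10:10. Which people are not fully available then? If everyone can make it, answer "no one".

Tomás: not fully free for 09:20-10:10. Jonas: free for 09:20-10:10. Maria: not fully free for 09:20-10:10. Elena: not fully free for 09:20-10:10. Ines: not fully free for 09:20-10:10. Sofia: not fully free for 09:20-10:10. Clara: not fully free for 09:20-10:10.

Clara, Elena, Ines, Maria, Sofia, Tomás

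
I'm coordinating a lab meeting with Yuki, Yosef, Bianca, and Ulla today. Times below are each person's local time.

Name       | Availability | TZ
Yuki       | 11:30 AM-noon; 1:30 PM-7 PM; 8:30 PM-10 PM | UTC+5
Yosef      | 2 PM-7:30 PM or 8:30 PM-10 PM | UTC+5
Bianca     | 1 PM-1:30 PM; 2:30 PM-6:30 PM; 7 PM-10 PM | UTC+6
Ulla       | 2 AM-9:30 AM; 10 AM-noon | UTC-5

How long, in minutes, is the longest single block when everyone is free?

Yuki in UTC: 06:30-07:00, 08:30-14:00, 15:30-17:00 (subtract 5h to convert from UTC+5).
Yosef in UTC: 09:00-14:30, 15:30-17:00 (subtract 5h to convert from UTC+5).
Bianca in UTC: 07:00-07:30, 08:30-12:30, 13:00-16:00 (subtract 6h to convert from UTC+6).
Ulla in UTC: 07:00-14:30, 15:00-17:00 (add 5h to convert from UTC-5).
Yuki ∩ Yosef: 09:00-14:00, 15:30-17:00.
Yuki ∩ Yosef ∩ Bianca: 09:00-12:30, 13:00-14:00, 15:30-16:00.
Yuki ∩ Yosef ∩ Bianca ∩ Ulla: 09:00-12:30, 13:00-14:00, 15:30-16:00.
So the common availability across everyone is 09:00-12:30, 13:00-14:00, 15:30-16:00.
The longest is 09:00-12:30 at 210 minutes.

210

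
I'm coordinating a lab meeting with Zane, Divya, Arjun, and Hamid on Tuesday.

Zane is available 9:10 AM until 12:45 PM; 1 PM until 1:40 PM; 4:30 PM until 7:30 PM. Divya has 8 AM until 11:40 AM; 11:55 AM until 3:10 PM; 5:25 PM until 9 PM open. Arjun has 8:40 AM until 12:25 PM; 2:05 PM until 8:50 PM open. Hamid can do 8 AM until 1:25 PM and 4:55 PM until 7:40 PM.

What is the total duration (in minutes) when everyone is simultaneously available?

305

Zane ∩ Divya: 09:10-11:40, 11:55-12:45, 13:00-13:40, 17:25-19:30.
Zane ∩ Divya ∩ Arjun: 09:10-11:40, 11:55-12:25, 17:25-19:30.
Zane ∩ Divya ∩ Arjun ∩ Hamid: 09:10-11:40, 11:55-12:25, 17:25-19:30.
Summing the common windows: 150 + 30 + 125 = 305 minutes.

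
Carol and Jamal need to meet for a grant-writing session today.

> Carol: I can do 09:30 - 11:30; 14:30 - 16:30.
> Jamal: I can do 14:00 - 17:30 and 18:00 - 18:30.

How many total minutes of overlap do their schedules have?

Carol ∩ Jamal: 14:30-16:30.
So the common availability across everyone is 14:30-16:30.
That's a single block of 120 minutes.

120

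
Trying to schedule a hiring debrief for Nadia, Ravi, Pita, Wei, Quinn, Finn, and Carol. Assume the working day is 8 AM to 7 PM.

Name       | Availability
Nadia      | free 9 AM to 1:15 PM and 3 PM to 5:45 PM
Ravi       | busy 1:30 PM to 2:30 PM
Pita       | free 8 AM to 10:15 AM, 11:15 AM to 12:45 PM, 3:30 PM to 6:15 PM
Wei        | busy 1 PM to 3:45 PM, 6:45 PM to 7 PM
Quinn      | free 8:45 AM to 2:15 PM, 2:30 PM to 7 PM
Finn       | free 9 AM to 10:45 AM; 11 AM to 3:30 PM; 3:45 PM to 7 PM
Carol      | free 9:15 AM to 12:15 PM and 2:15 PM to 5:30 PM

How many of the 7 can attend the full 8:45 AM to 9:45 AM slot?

Nadia free: 09:00-13:15, 15:00-17:45.
Ravi free: 08:00-13:30, 14:30-19:00 (invert busy blocks within the working day).
Pita free: 08:00-10:15, 11:15-12:45, 15:30-18:15.
Wei free: 08:00-13:00, 15:45-18:45 (invert busy blocks within the working day).
Quinn free: 08:45-14:15, 14:30-19:00.
Finn free: 09:00-10:45, 11:00-15:30, 15:45-19:00.
Carol free: 09:15-12:15, 14:15-17:30.
Ravi, Pita, Wei, and Quinn can make the full 08:45-09:45 slot — that's 4.

4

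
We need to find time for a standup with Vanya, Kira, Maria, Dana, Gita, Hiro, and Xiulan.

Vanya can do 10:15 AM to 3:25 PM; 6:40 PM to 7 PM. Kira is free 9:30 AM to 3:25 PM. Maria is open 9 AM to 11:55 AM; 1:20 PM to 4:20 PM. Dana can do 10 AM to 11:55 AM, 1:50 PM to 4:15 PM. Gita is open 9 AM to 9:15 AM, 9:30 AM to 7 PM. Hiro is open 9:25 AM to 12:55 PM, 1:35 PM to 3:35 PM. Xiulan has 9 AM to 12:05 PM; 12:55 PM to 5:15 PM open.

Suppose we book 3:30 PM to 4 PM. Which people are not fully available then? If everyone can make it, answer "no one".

Vanya: not fully free for 15:30-16:00. Kira: not fully free for 15:30-16:00. Maria: free for 15:30-16:00. Dana: free for 15:30-16:00. Gita: free for 15:30-16:00. Hiro: not fully free for 15:30-16:00. Xiulan: free for 15:30-16:00.

Hiro, Kira, Vanya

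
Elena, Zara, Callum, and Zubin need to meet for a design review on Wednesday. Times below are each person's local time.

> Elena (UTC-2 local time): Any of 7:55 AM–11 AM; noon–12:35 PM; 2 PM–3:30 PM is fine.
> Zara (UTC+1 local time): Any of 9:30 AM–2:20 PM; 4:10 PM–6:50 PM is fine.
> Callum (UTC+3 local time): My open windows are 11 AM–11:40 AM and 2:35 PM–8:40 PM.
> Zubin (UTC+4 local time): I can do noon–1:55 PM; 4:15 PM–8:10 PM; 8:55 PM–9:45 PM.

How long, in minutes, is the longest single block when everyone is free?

45

Elena in UTC: 09:55-13:00, 14:00-14:35, 16:00-17:30 (add 2h to convert from UTC-2).
Zara in UTC: 08:30-13:20, 15:10-17:50 (subtract 1h to convert from UTC+1).
Callum in UTC: 08:00-08:40, 11:35-17:40 (subtract 3h to convert from UTC+3).
Zubin in UTC: 08:00-09:55, 12:15-16:10, 16:55-17:45 (subtract 4h to convert from UTC+4).
Elena ∩ Zara: 09:55-13:00, 16:00-17:30.
Elena ∩ Zara ∩ Callum: 11:35-13:00, 16:00-17:30.
Elena ∩ Zara ∩ Callum ∩ Zubin: 12:15-13:00, 16:00-16:10, 16:55-17:30.
The longest is 12:15-13:00 at 45 minutes.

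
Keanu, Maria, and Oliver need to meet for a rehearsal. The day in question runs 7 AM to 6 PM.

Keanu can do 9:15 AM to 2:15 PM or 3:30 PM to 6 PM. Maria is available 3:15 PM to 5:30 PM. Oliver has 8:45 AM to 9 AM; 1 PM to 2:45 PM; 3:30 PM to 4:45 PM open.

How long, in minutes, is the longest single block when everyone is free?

75

Keanu ∩ Maria: 15:30-17:30.
Keanu ∩ Maria ∩ Oliver: 15:30-16:45.
Those are the intersection windows.
The longest is 15:30-16:45 at 75 minutes.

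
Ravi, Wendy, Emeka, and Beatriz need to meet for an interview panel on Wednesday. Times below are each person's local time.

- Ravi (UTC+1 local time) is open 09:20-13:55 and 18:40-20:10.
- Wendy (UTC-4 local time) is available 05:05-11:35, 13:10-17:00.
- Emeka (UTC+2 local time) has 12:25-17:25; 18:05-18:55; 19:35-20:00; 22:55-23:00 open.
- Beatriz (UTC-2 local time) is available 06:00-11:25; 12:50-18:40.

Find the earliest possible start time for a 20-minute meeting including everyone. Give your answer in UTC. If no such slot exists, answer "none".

10:25

Ravi in UTC: 08:20-12:55, 17:40-19:10 (subtract 1h to convert from UTC+1).
Wendy in UTC: 09:05-15:35, 17:10-21:00 (add 4h to convert from UTC-4).
Emeka in UTC: 10:25-15:25, 16:05-16:55, 17:35-18:00, 20:55-21:00 (subtract 2h to convert from UTC+2).
Beatriz in UTC: 08:00-13:25, 14:50-20:40 (add 2h to convert from UTC-2).
Ravi ∩ Wendy: 09:05-12:55, 17:40-19:10.
Ravi ∩ Wendy ∩ Emeka: 10:25-12:55, 17:40-18:00.
Ravi ∩ Wendy ∩ Emeka ∩ Beatriz: 10:25-12:55, 17:40-18:00.
The first common window of at least 20 minutes is 10:25-12:55, so the earliest start is 10:25.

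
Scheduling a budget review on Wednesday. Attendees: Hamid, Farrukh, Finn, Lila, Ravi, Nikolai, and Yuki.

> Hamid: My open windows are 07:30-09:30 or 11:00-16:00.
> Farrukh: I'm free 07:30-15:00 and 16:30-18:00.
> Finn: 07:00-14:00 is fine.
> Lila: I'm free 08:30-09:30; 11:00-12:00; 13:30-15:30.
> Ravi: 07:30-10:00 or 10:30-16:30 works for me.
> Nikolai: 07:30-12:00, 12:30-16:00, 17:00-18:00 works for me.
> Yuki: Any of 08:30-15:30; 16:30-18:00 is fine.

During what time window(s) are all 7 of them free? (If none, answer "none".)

Hamid ∩ Farrukh: 07:30-09:30, 11:00-15:00.
Hamid ∩ Farrukh ∩ Finn: 07:30-09:30, 11:00-14:00.
Hamid ∩ Farrukh ∩ Finn ∩ Lila: 08:30-09:30, 11:00-12:00, 13:30-14:00.
Hamid ∩ Farrukh ∩ Finn ∩ Lila ∩ Ravi: 08:30-09:30, 11:00-12:00, 13:30-14:00.
Hamid ∩ Farrukh ∩ Finn ∩ Lila ∩ Ravi ∩ Nikolai: 08:30-09:30, 11:00-12:00, 13:30-14:00.
Hamid ∩ Farrukh ∩ Finn ∩ Lila ∩ Ravi ∩ Nikolai ∩ Yuki: 08:30-09:30, 11:00-12:00, 13:30-14:00.
Those are the intersection windows.

08:30-09:30, 11:00-12:00, 13:30-14:00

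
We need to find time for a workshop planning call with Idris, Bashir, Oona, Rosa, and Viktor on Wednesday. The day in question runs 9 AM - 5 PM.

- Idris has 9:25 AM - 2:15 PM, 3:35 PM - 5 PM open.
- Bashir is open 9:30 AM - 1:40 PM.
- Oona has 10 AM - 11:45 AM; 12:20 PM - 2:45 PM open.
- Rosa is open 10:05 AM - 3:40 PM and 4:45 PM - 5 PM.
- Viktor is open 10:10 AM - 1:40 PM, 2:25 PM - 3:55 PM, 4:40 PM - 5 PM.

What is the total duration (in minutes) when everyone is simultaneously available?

Idris ∩ Bashir: 09:30-13:40.
Idris ∩ Bashir ∩ Oona: 10:00-11:45, 12:20-13:40.
Idris ∩ Bashir ∩ Oona ∩ Rosa: 10:05-11:45, 12:20-13:40.
Idris ∩ Bashir ∩ Oona ∩ Rosa ∩ Viktor: 10:10-11:45, 12:20-13:40.
Those are the intersection windows.
Summing the common windows: 95 + 80 = 175 minutes.

175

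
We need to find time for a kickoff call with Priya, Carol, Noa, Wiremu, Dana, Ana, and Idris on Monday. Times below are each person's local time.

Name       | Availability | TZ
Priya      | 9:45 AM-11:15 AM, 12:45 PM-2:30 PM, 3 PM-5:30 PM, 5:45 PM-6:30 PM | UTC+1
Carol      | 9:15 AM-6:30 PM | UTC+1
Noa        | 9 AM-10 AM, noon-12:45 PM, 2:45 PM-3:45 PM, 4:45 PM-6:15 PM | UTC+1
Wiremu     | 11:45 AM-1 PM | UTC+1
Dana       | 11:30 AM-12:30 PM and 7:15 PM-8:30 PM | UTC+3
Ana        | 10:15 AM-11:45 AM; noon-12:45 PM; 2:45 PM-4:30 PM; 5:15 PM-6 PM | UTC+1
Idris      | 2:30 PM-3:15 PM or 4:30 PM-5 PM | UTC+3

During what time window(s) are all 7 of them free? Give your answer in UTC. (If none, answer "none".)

Priya in UTC: 08:45-10:15, 11:45-13:30, 14:00-16:30, 16:45-17:30 (subtract 1h to convert from UTC+1).
Carol in UTC: 08:15-17:30 (subtract 1h to convert from UTC+1).
Noa in UTC: 08:00-09:00, 11:00-11:45, 13:45-14:45, 15:45-17:15 (subtract 1h to convert from UTC+1).
Wiremu in UTC: 10:45-12:00 (subtract 1h to convert from UTC+1).
Dana in UTC: 08:30-09:30, 16:15-17:30 (subtract 3h to convert from UTC+3).
Ana in UTC: 09:15-10:45, 11:00-11:45, 13:45-15:30, 16:15-17:00 (subtract 1h to convert from UTC+1).
Idris in UTC: 11:30-12:15, 13:30-14:00 (subtract 3h to convert from UTC+3).
Priya ∩ Carol: 08:45-10:15, 11:45-13:30, 14:00-16:30, 16:45-17:30.
Priya ∩ Carol ∩ Noa: 08:45-09:00, 14:00-14:45, 15:45-16:30, 16:45-17:15.
Priya ∩ Carol ∩ Noa ∩ Wiremu: ∅.
Priya ∩ Carol ∩ Noa ∩ Wiremu ∩ Dana: ∅.
Priya ∩ Carol ∩ Noa ∩ Wiremu ∩ Dana ∩ Ana: ∅.
Priya ∩ Carol ∩ Noa ∩ Wiremu ∩ Dana ∩ Ana ∩ Idris: ∅.
There is no time when everyone is free.

none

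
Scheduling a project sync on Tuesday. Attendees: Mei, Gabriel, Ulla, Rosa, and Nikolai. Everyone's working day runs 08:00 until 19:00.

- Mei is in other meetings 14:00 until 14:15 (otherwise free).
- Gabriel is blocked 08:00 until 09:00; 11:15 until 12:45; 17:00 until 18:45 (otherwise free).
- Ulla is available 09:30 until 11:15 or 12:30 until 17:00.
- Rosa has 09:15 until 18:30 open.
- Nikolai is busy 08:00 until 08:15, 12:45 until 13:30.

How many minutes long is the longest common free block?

Mei free: 08:00-14:00, 14:15-19:00 (invert busy blocks within the working day).
Gabriel free: 09:00-11:15, 12:45-17:00, 18:45-19:00 (invert busy blocks within the working day).
Ulla free: 09:30-11:15, 12:30-17:00.
Rosa free: 09:15-18:30.
Nikolai free: 08:15-12:45, 13:30-19:00 (invert busy blocks within the working day).
Mei ∩ Gabriel: 09:00-11:15, 12:45-14:00, 14:15-17:00, 18:45-19:00.
Mei ∩ Gabriel ∩ Ulla: 09:30-11:15, 12:45-14:00, 14:15-17:00.
Mei ∩ Gabriel ∩ Ulla ∩ Rosa: 09:30-11:15, 12:45-14:00, 14:15-17:00.
Mei ∩ Gabriel ∩ Ulla ∩ Rosa ∩ Nikolai: 09:30-11:15, 13:30-14:00, 14:15-17:00.
Those are the intersection windows.
The longest is 14:15-17:00 at 165 minutes.

165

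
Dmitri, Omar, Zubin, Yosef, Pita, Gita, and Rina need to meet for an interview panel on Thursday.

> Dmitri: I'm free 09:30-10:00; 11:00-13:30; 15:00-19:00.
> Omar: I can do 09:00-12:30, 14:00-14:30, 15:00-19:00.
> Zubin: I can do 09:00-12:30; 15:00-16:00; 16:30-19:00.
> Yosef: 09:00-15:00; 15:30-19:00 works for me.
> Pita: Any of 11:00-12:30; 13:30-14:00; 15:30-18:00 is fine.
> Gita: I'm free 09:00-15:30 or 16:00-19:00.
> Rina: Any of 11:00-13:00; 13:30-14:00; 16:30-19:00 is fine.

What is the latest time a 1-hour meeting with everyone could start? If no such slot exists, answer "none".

Dmitri ∩ Omar: 09:30-10:00, 11:00-12:30, 15:00-19:00.
Dmitri ∩ Omar ∩ Zubin: 09:30-10:00, 11:00-12:30, 15:00-16:00, 16:30-19:00.
Dmitri ∩ Omar ∩ Zubin ∩ Yosef: 09:30-10:00, 11:00-12:30, 15:30-16:00, 16:30-19:00.
Dmitri ∩ Omar ∩ Zubin ∩ Yosef ∩ Pita: 11:00-12:30, 15:30-16:00, 16:30-18:00.
Dmitri ∩ Omar ∩ Zubin ∩ Yosef ∩ Pita ∩ Gita: 11:00-12:30, 16:30-18:00.
Dmitri ∩ Omar ∩ Zubin ∩ Yosef ∩ Pita ∩ Gita ∩ Rina: 11:00-12:30, 16:30-18:00.
So the common availability across everyone is 11:00-12:30, 16:30-18:00.
The last common window of at least 60 minutes is 16:30-18:00; a 60-minute meeting can start as late as 17:00 and still end by 18:00.

17:00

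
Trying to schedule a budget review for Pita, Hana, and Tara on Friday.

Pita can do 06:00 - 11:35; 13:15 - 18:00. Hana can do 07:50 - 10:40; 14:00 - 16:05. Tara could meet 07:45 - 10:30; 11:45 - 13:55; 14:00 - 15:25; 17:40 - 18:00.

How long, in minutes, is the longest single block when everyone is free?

160

Pita ∩ Hana: 07:50-10:40, 14:00-16:05.
Pita ∩ Hana ∩ Tara: 07:50-10:30, 14:00-15:25.
The longest is 07:50-10:30 at 160 minutes.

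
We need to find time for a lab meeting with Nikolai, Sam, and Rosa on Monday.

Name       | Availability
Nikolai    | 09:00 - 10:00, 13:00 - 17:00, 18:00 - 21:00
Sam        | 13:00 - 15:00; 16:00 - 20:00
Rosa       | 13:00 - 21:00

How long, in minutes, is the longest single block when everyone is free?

120

Nikolai ∩ Sam: 13:00-15:00, 16:00-17:00, 18:00-20:00.
Nikolai ∩ Sam ∩ Rosa: 13:00-15:00, 16:00-17:00, 18:00-20:00.
Those are the intersection windows.
The longest is 13:00-15:00 at 120 minutes.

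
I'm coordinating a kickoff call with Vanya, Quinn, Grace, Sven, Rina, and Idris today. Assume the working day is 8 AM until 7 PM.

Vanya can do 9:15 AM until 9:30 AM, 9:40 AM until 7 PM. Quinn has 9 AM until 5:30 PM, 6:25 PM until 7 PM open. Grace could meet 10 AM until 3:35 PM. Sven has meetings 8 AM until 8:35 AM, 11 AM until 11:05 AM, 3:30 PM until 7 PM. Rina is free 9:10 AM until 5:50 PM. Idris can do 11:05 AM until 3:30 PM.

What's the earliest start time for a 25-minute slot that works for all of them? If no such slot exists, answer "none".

Vanya free: 09:15-09:30, 09:40-19:00.
Quinn free: 09:00-17:30, 18:25-19:00.
Grace free: 10:00-15:35.
Sven free: 08:35-11:00, 11:05-15:30 (invert busy blocks within the working day).
Rina free: 09:10-17:50.
Idris free: 11:05-15:30.
Vanya ∩ Quinn: 09:15-09:30, 09:40-17:30, 18:25-19:00.
Vanya ∩ Quinn ∩ Grace: 10:00-15:35.
Vanya ∩ Quinn ∩ Grace ∩ Sven: 10:00-11:00, 11:05-15:30.
Vanya ∩ Quinn ∩ Grace ∩ Sven ∩ Rina: 10:00-11:00, 11:05-15:30.
Vanya ∩ Quinn ∩ Grace ∩ Sven ∩ Rina ∩ Idris: 11:05-15:30.
The first common window of at least 25 minutes is 11:05-15:30, so the earliest start is 11:05.

11:05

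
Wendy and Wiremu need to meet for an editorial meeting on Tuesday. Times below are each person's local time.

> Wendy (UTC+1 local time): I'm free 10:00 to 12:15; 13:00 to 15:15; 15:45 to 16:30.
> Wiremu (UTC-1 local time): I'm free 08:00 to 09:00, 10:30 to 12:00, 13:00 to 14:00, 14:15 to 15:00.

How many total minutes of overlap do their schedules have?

165

Wendy in UTC: 09:00-11:15, 12:00-14:15, 14:45-15:30 (subtract 1h to convert from UTC+1).
Wiremu in UTC: 09:00-10:00, 11:30-13:00, 14:00-15:00, 15:15-16:00 (add 1h to convert from UTC-1).
Wendy ∩ Wiremu: 09:00-10:00, 12:00-13:00, 14:00-14:15, 14:45-15:00, 15:15-15:30.
Summing the common windows: 60 + 60 + 15 + 15 + 15 = 165 minutes.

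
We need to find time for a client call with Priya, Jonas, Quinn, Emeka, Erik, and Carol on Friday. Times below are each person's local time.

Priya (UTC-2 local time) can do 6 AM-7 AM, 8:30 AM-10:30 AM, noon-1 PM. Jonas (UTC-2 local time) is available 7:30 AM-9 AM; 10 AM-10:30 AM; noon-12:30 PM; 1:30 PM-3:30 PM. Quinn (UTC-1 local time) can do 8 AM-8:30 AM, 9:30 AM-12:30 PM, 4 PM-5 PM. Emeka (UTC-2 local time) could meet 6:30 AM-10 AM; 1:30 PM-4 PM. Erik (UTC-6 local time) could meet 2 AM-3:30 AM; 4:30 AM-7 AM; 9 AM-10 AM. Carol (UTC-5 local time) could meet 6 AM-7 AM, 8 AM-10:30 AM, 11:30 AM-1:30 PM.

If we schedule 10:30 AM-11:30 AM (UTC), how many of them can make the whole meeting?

4

Priya in UTC: 08:00-09:00, 10:30-12:30, 14:00-15:00 (add 2h to convert from UTC-2).
Jonas in UTC: 09:30-11:00, 12:00-12:30, 14:00-14:30, 15:30-17:30 (add 2h to convert from UTC-2).
Quinn in UTC: 09:00-09:30, 10:30-13:30, 17:00-18:00 (add 1h to convert from UTC-1).
Emeka in UTC: 08:30-12:00, 15:30-18:00 (add 2h to convert from UTC-2).
Erik in UTC: 08:00-09:30, 10:30-13:00, 15:00-16:00 (add 6h to convert from UTC-6).
Carol in UTC: 11:00-12:00, 13:00-15:30, 16:30-18:30 (add 5h to convert from UTC-5).
Priya, Quinn, Emeka, and Erik can make the full 10:30-11:30 slot — that's 4.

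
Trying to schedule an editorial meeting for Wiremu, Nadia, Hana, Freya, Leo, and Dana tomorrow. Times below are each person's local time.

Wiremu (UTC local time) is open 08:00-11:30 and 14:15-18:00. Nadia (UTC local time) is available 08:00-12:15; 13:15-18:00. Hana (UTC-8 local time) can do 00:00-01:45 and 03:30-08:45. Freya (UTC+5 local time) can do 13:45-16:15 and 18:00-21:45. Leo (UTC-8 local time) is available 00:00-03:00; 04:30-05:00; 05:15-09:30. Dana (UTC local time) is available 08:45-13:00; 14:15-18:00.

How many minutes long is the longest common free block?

Wiremu in UTC: 08:00-11:30, 14:15-18:00.
Nadia in UTC: 08:00-12:15, 13:15-18:00.
Hana in UTC: 08:00-09:45, 11:30-16:45 (add 8h to convert from UTC-8).
Freya in UTC: 08:45-11:15, 13:00-16:45 (subtract 5h to convert from UTC+5).
Leo in UTC: 08:00-11:00, 12:30-13:00, 13:15-17:30 (add 8h to convert from UTC-8).
Dana in UTC: 08:45-13:00, 14:15-18:00.
Wiremu ∩ Nadia: 08:00-11:30, 14:15-18:00.
Wiremu ∩ Nadia ∩ Hana: 08:00-09:45, 14:15-16:45.
Wiremu ∩ Nadia ∩ Hana ∩ Freya: 08:45-09:45, 14:15-16:45.
Wiremu ∩ Nadia ∩ Hana ∩ Freya ∩ Leo: 08:45-09:45, 14:15-16:45.
Wiremu ∩ Nadia ∩ Hana ∩ Freya ∩ Leo ∩ Dana: 08:45-09:45, 14:15-16:45.
The longest is 14:15-16:45 at 150 minutes.

150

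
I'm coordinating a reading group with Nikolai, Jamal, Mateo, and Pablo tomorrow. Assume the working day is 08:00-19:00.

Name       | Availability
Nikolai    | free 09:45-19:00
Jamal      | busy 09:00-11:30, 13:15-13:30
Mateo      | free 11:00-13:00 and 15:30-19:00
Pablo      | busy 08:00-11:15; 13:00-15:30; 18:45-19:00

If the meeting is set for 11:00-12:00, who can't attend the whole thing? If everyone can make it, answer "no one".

Nikolai free: 09:45-19:00.
Jamal free: 08:00-09:00, 11:30-13:15, 13:30-19:00 (invert busy blocks within the working day).
Mateo free: 11:00-13:00, 15:30-19:00.
Pablo free: 11:15-13:00, 15:30-18:45 (invert busy blocks within the working day).
Nikolai: free for 11:00-12:00. Jamal: not fully free for 11:00-12:00. Mateo: free for 11:00-12:00. Pablo: not fully free for 11:00-12:00.

Jamal, Pablo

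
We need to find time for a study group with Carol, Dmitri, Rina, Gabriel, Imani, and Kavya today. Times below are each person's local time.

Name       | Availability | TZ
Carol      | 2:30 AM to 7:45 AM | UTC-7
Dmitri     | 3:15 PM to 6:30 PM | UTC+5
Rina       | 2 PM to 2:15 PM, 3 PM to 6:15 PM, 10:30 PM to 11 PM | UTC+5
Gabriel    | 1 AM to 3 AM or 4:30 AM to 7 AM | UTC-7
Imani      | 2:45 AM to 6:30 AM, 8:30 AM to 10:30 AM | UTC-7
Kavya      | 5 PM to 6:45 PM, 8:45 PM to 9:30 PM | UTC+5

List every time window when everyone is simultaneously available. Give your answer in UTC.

Carol in UTC: 09:30-14:45 (add 7h to convert from UTC-7).
Dmitri in UTC: 10:15-13:30 (subtract 5h to convert from UTC+5).
Rina in UTC: 09:00-09:15, 10:00-13:15, 17:30-18:00 (subtract 5h to convert from UTC+5).
Gabriel in UTC: 08:00-10:00, 11:30-14:00 (add 7h to convert from UTC-7).
Imani in UTC: 09:45-13:30, 15:30-17:30 (add 7h to convert from UTC-7).
Kavya in UTC: 12:00-13:45, 15:45-16:30 (subtract 5h to convert from UTC+5).
Carol ∩ Dmitri: 10:15-13:30.
Carol ∩ Dmitri ∩ Rina: 10:15-13:15.
Carol ∩ Dmitri ∩ Rina ∩ Gabriel: 11:30-13:15.
Carol ∩ Dmitri ∩ Rina ∩ Gabriel ∩ Imani: 11:30-13:15.
Carol ∩ Dmitri ∩ Rina ∩ Gabriel ∩ Imani ∩ Kavya: 12:00-13:15.

12:00-13:15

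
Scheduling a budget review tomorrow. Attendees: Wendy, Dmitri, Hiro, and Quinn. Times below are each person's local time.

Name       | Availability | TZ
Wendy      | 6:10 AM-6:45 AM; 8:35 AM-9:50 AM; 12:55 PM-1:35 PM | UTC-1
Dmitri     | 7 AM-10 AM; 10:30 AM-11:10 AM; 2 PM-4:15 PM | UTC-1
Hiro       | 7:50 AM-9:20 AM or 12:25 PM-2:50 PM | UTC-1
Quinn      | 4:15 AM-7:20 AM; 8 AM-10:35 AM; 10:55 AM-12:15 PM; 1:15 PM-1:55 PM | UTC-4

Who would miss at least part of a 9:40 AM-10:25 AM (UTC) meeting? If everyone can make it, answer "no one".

Hiro

Wendy in UTC: 07:10-07:45, 09:35-10:50, 13:55-14:35 (add 1h to convert from UTC-1).
Dmitri in UTC: 08:00-11:00, 11:30-12:10, 15:00-17:15 (add 1h to convert from UTC-1).
Hiro in UTC: 08:50-10:20, 13:25-15:50 (add 1h to convert from UTC-1).
Quinn in UTC: 08:15-11:20, 12:00-14:35, 14:55-16:15, 17:15-17:55 (add 4h to convert from UTC-4).
Wendy: free for 09:40-10:25. Dmitri: free for 09:40-10:25. Hiro: not fully free for 09:40-10:25. Quinn: free for 09:40-10:25.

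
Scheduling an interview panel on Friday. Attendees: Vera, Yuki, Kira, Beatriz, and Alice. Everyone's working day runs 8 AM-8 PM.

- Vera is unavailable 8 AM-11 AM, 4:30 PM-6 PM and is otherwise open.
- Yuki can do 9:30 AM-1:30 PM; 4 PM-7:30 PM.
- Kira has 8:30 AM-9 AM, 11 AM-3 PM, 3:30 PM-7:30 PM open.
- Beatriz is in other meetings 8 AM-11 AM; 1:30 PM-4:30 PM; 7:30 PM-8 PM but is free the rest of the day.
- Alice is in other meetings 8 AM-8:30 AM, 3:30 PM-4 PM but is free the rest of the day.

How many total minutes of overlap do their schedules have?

240

Vera free: 11:00-16:30, 18:00-20:00 (invert busy blocks within the working day).
Yuki free: 09:30-13:30, 16:00-19:30.
Kira free: 08:30-09:00, 11:00-15:00, 15:30-19:30.
Beatriz free: 11:00-13:30, 16:30-19:30 (invert busy blocks within the working day).
Alice free: 08:30-15:30, 16:00-20:00 (invert busy blocks within the working day).
Vera ∩ Yuki: 11:00-13:30, 16:00-16:30, 18:00-19:30.
Vera ∩ Yuki ∩ Kira: 11:00-13:30, 16:00-16:30, 18:00-19:30.
Vera ∩ Yuki ∩ Kira ∩ Beatriz: 11:00-13:30, 18:00-19:30.
Vera ∩ Yuki ∩ Kira ∩ Beatriz ∩ Alice: 11:00-13:30, 18:00-19:30.
Summing the common windows: 150 + 90 = 240 minutes.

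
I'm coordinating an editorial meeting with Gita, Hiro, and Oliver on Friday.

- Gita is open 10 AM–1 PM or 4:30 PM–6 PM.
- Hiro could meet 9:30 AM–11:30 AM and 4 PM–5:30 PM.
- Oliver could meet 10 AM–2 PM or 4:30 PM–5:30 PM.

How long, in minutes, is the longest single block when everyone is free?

Gita ∩ Hiro: 10:00-11:30, 16:30-17:30.
Gita ∩ Hiro ∩ Oliver: 10:00-11:30, 16:30-17:30.
The longest is 10:00-11:30 at 90 minutes.

90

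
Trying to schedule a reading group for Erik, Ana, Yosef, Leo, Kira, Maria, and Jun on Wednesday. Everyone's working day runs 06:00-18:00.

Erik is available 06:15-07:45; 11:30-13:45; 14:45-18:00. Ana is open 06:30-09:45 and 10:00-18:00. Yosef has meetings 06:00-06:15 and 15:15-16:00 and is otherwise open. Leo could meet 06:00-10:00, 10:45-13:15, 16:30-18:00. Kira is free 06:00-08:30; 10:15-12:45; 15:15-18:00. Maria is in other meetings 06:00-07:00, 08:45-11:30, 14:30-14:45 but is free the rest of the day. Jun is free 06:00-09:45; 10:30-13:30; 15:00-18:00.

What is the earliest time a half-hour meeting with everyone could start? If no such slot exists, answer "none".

07:00

Erik free: 06:15-07:45, 11:30-13:45, 14:45-18:00.
Ana free: 06:30-09:45, 10:00-18:00.
Yosef free: 06:15-15:15, 16:00-18:00 (invert busy blocks within the working day).
Leo free: 06:00-10:00, 10:45-13:15, 16:30-18:00.
Kira free: 06:00-08:30, 10:15-12:45, 15:15-18:00.
Maria free: 07:00-08:45, 11:30-14:30, 14:45-18:00 (invert busy blocks within the working day).
Jun free: 06:00-09:45, 10:30-13:30, 15:00-18:00.
Erik ∩ Ana: 06:30-07:45, 11:30-13:45, 14:45-18:00.
Erik ∩ Ana ∩ Yosef: 06:30-07:45, 11:30-13:45, 14:45-15:15, 16:00-18:00.
Erik ∩ Ana ∩ Yosef ∩ Leo: 06:30-07:45, 11:30-13:15, 16:30-18:00.
Erik ∩ Ana ∩ Yosef ∩ Leo ∩ Kira: 06:30-07:45, 11:30-12:45, 16:30-18:00.
Erik ∩ Ana ∩ Yosef ∩ Leo ∩ Kira ∩ Maria: 07:00-07:45, 11:30-12:45, 16:30-18:00.
Erik ∩ Ana ∩ Yosef ∩ Leo ∩ Kira ∩ Maria ∩ Jun: 07:00-07:45, 11:30-12:45, 16:30-18:00.
The first common window of at least 30 minutes is 07:00-07:45, so the earliest start is 07:00.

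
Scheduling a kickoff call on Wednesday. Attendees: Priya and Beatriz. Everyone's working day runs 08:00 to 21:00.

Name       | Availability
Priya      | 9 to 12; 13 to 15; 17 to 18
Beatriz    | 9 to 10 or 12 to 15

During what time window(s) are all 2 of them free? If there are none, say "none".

09:00-10:00, 13:00-15:00

Priya ∩ Beatriz: 09:00-10:00, 13:00-15:00.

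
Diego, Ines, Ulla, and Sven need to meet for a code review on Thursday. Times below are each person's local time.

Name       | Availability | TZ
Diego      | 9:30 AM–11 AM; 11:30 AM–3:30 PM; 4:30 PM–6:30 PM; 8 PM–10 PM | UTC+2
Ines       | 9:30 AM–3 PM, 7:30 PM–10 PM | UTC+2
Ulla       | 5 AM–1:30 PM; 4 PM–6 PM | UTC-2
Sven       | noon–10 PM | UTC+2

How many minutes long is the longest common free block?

180

Diego in UTC: 07:30-09:00, 09:30-13:30, 14:30-16:30, 18:00-20:00 (subtract 2h to convert from UTC+2).
Ines in UTC: 07:30-13:00, 17:30-20:00 (subtract 2h to convert from UTC+2).
Ulla in UTC: 07:00-15:30, 18:00-20:00 (add 2h to convert from UTC-2).
Sven in UTC: 10:00-20:00 (subtract 2h to convert from UTC+2).
Diego ∩ Ines: 07:30-09:00, 09:30-13:00, 18:00-20:00.
Diego ∩ Ines ∩ Ulla: 07:30-09:00, 09:30-13:00, 18:00-20:00.
Diego ∩ Ines ∩ Ulla ∩ Sven: 10:00-13:00, 18:00-20:00.
Those are the intersection windows.
The longest is 10:00-13:00 at 180 minutes.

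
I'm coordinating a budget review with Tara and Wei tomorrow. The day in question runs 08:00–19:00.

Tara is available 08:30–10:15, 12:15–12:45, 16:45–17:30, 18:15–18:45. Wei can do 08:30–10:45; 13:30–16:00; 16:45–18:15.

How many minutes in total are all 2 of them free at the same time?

150

Tara ∩ Wei: 08:30-10:15, 16:45-17:30.
Summing the common windows: 105 + 45 = 150 minutes.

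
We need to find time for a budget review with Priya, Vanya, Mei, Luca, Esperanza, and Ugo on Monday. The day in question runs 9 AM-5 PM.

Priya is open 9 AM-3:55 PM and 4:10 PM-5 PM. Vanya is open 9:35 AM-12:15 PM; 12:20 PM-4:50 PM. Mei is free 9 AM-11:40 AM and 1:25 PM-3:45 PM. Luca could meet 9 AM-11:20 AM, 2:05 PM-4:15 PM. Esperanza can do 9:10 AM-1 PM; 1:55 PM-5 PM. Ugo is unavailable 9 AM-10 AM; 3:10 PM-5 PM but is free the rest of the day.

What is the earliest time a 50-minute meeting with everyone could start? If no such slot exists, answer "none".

10:00

Priya free: 09:00-15:55, 16:10-17:00.
Vanya free: 09:35-12:15, 12:20-16:50.
Mei free: 09:00-11:40, 13:25-15:45.
Luca free: 09:00-11:20, 14:05-16:15.
Esperanza free: 09:10-13:00, 13:55-17:00.
Ugo free: 10:00-15:10 (invert busy blocks within the working day).
Priya ∩ Vanya: 09:35-12:15, 12:20-15:55, 16:10-16:50.
Priya ∩ Vanya ∩ Mei: 09:35-11:40, 13:25-15:45.
Priya ∩ Vanya ∩ Mei ∩ Luca: 09:35-11:20, 14:05-15:45.
Priya ∩ Vanya ∩ Mei ∩ Luca ∩ Esperanza: 09:35-11:20, 14:05-15:45.
Priya ∩ Vanya ∩ Mei ∩ Luca ∩ Esperanza ∩ Ugo: 10:00-11:20, 14:05-15:10.
The first common window of at least 50 minutes is 10:00-11:20, so the earliest start is 10:00.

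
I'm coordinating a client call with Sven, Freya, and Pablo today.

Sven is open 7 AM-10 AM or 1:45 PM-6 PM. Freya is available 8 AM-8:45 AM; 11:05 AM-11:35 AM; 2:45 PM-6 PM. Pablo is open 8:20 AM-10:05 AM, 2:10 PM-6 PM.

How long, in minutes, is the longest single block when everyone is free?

Sven ∩ Freya: 08:00-08:45, 14:45-18:00.
Sven ∩ Freya ∩ Pablo: 08:20-08:45, 14:45-18:00.
The longest is 14:45-18:00 at 195 minutes.

195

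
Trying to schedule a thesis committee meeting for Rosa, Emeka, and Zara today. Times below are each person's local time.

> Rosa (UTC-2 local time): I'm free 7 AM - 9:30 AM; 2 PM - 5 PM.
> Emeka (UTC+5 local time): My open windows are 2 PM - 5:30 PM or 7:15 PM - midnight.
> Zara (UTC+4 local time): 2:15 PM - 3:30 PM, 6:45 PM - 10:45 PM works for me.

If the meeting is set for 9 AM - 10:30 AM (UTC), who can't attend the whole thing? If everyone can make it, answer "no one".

Zara

Rosa in UTC: 09:00-11:30, 16:00-19:00 (add 2h to convert from UTC-2).
Emeka in UTC: 09:00-12:30, 14:15-19:00 (subtract 5h to convert from UTC+5).
Zara in UTC: 10:15-11:30, 14:45-18:45 (subtract 4h to convert from UTC+4).
Rosa: free for 09:00-10:30. Emeka: free for 09:00-10:30. Zara: not fully free for 09:00-10:30.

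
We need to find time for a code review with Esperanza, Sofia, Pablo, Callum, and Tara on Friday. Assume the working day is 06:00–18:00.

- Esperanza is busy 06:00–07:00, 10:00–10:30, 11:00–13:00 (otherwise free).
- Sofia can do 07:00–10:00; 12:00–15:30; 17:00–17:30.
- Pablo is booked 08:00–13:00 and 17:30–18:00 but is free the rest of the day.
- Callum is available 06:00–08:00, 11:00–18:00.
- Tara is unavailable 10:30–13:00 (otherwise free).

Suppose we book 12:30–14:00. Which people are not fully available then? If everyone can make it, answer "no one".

Esperanza free: 07:00-10:00, 10:30-11:00, 13:00-18:00 (invert busy blocks within the working day).
Sofia free: 07:00-10:00, 12:00-15:30, 17:00-17:30.
Pablo free: 06:00-08:00, 13:00-17:30 (invert busy blocks within the working day).
Callum free: 06:00-08:00, 11:00-18:00.
Tara free: 06:00-10:30, 13:00-18:00 (invert busy blocks within the working day).
Esperanza: not fully free for 12:30-14:00. Sofia: free for 12:30-14:00. Pablo: not fully free for 12:30-14:00. Callum: free for 12:30-14:00. Tara: not fully free for 12:30-14:00.

Esperanza, Pablo, Tara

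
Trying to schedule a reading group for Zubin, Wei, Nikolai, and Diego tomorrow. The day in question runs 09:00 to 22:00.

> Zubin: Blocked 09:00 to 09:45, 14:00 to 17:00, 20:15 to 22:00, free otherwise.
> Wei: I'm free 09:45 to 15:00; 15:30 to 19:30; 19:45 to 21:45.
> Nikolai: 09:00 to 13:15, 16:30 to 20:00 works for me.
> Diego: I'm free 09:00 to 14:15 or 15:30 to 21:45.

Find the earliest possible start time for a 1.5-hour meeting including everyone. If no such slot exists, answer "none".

09:45

Zubin free: 09:45-14:00, 17:00-20:15 (invert busy blocks within the working day).
Wei free: 09:45-15:00, 15:30-19:30, 19:45-21:45.
Nikolai free: 09:00-13:15, 16:30-20:00.
Diego free: 09:00-14:15, 15:30-21:45.
Zubin ∩ Wei: 09:45-14:00, 17:00-19:30, 19:45-20:15.
Zubin ∩ Wei ∩ Nikolai: 09:45-13:15, 17:00-19:30, 19:45-20:00.
Zubin ∩ Wei ∩ Nikolai ∩ Diego: 09:45-13:15, 17:00-19:30, 19:45-20:00.
The first common window of at least 90 minutes is 09:45-13:15, so the earliest start is 09:45.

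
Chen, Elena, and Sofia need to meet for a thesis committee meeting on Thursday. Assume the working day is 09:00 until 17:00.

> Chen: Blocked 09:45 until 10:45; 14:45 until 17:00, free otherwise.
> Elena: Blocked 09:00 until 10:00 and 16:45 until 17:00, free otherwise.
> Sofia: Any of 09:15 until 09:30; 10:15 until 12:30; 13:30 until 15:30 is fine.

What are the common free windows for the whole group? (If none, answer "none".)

Chen free: 09:00-09:45, 10:45-14:45 (invert busy blocks within the working day).
Elena free: 10:00-16:45 (invert busy blocks within the working day).
Sofia free: 09:15-09:30, 10:15-12:30, 13:30-15:30.
Chen ∩ Elena: 10:45-14:45.
Chen ∩ Elena ∩ Sofia: 10:45-12:30, 13:30-14:45.

10:45-12:30, 13:30-14:45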